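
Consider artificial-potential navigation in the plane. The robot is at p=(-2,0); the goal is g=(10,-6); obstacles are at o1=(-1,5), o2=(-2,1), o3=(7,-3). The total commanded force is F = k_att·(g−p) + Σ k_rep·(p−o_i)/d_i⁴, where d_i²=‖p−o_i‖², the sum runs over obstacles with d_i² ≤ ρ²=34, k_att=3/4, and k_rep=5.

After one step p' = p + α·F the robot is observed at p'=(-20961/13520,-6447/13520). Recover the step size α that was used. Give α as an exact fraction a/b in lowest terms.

F_att = 3/4·(g−p) = 3/4·(12,-6) = (9.0000,-4.5000)
o1: d²=26 ≤ ρ²=34; F_rep = 5·(-1,-5)/26² = (-0.0074,-0.0370)
o2: d²=1 ≤ ρ²=34; F_rep = 5·(0,-1)/1² = (0.0000,-5.0000)
o3: d²=90 > ρ²=34 → inactive
F = F_att + ΣF_rep = (8.9926,-9.5370)
Δp = p'−p = (0.4496,-0.4768); α = Δx/Fx = (6079/13520) / (6079/676) = 1/20
check: Δy/Fy = (-6447/13520) / (-6447/676) = 1/20 ✓

α = 1/20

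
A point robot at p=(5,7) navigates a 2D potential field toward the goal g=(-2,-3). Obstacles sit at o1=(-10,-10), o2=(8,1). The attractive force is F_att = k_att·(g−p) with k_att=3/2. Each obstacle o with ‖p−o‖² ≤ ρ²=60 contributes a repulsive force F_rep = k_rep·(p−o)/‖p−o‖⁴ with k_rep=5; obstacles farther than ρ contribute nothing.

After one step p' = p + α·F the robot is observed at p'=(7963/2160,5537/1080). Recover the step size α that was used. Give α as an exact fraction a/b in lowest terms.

F_att = 3/2·(g−p) = 3/2·(-7,-10) = (-10.5000,-15.0000)
o1: d²=514 > ρ²=60 → inactive
o2: d²=45 ≤ ρ²=60; F_rep = 5·(-3,6)/45² = (-0.0074,0.0148)
F = F_att + ΣF_rep = (-10.5074,-14.9852)
Δp = p'−p = (-1.3134,-1.8731); α = Δx/Fx = (-2837/2160) / (-2837/270) = 1/8
check: Δy/Fy = (-2023/1080) / (-2023/135) = 1/8 ✓

α = 1/8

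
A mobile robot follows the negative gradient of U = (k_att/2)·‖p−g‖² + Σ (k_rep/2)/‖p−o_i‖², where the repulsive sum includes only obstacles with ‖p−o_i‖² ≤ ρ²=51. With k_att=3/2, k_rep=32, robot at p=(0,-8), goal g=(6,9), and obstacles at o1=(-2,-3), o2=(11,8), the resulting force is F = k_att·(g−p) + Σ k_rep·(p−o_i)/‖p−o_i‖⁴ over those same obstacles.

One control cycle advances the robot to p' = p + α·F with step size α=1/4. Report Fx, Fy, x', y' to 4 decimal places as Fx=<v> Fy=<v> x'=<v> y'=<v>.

Fx=9.0761 Fy=25.3098 x'=2.2690 y'=-1.6726

F_att = 3/2·(g−p) = 3/2·(6,17) = (9.0000,25.5000)
o1: d²=29 ≤ ρ²=51; F_rep = 32·(2,-5)/29² = (0.0761,-0.1902)
o2: d²=377 > ρ²=51 → inactive
F = F_att + ΣF_rep = (9.0761,25.3098)
p' = p + 1/4·F = (2.2690,-1.6726)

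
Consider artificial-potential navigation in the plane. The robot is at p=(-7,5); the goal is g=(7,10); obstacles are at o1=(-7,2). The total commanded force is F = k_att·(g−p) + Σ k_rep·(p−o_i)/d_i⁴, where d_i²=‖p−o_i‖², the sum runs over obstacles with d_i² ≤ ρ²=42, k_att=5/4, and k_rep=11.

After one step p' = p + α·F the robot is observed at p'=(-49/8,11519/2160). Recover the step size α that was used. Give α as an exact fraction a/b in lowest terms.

F_att = 5/4·(g−p) = 5/4·(14,5) = (17.5000,6.2500)
o1: d²=9 ≤ ρ²=42; F_rep = 11·(0,3)/9² = (0.0000,0.4074)
F = F_att + ΣF_rep = (17.5000,6.6574)
Δp = p'−p = (0.8750,0.3329); α = Δx/Fx = (7/8) / (35/2) = 1/20
check: Δy/Fy = (719/2160) / (719/108) = 1/20 ✓

α = 1/20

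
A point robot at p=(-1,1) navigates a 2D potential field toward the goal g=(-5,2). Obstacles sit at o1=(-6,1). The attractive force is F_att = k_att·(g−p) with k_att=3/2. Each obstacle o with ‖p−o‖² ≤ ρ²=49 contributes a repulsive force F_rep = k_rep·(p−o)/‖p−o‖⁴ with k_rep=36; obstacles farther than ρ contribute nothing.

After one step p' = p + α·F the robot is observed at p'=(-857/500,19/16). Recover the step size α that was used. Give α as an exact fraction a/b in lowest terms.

α = 1/8

F_att = 3/2·(g−p) = 3/2·(-4,1) = (-6.0000,1.5000)
o1: d²=25 ≤ ρ²=49; F_rep = 36·(5,0)/25² = (0.2880,0.0000)
F = F_att + ΣF_rep = (-5.7120,1.5000)
Δp = p'−p = (-0.7140,0.1875); α = Δx/Fx = (-357/500) / (-714/125) = 1/8
check: Δy/Fy = (3/16) / (3/2) = 1/8 ✓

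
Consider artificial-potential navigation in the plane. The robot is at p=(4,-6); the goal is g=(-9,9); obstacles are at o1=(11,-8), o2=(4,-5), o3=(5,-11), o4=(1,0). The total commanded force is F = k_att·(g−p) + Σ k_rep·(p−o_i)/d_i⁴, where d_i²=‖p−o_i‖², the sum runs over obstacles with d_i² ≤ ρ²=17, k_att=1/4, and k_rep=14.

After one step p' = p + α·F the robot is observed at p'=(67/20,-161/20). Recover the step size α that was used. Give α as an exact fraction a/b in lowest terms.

F_att = 1/4·(g−p) = 1/4·(-13,15) = (-3.2500,3.7500)
o1: d²=53 > ρ²=17 → inactive
o2: d²=1 ≤ ρ²=17; F_rep = 14·(0,-1)/1² = (0.0000,-14.0000)
o3: d²=26 > ρ²=17 → inactive
o4: d²=45 > ρ²=17 → inactive
F = F_att + ΣF_rep = (-3.2500,-10.2500)
Δp = p'−p = (-0.6500,-2.0500); α = Δx/Fx = (-13/20) / (-13/4) = 1/5
check: Δy/Fy = (-41/20) / (-41/4) = 1/5 ✓

α = 1/5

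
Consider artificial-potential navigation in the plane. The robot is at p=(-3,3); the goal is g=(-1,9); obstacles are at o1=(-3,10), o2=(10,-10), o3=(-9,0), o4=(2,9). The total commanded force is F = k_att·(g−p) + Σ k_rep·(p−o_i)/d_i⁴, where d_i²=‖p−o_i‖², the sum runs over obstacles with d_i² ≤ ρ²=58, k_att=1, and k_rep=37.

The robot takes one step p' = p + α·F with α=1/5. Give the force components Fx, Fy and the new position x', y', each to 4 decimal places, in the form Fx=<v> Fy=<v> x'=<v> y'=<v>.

Fx=2.1096 Fy=5.9469 x'=-2.5781 y'=4.1894

F_att = 1·(g−p) = 1·(2,6) = (2.0000,6.0000)
o1: d²=49 ≤ ρ²=58; F_rep = 37·(0,-7)/49² = (0.0000,-0.1079)
o2: d²=338 > ρ²=58 → inactive
o3: d²=45 ≤ ρ²=58; F_rep = 37·(6,3)/45² = (0.1096,0.0548)
o4: d²=61 > ρ²=58 → inactive
F = F_att + ΣF_rep = (2.1096,5.9469)
p' = p + 1/5·F = (-2.5781,4.1894)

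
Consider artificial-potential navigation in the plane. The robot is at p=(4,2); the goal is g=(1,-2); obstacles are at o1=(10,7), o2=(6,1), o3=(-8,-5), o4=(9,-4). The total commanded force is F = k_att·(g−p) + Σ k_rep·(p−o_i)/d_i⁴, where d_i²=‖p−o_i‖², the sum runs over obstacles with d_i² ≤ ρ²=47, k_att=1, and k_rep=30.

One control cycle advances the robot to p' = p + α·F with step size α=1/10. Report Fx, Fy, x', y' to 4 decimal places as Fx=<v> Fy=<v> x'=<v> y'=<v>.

F_att = 1·(g−p) = 1·(-3,-4) = (-3.0000,-4.0000)
o1: d²=61 > ρ²=47 → inactive
o2: d²=5 ≤ ρ²=47; F_rep = 30·(-2,1)/5² = (-2.4000,1.2000)
o3: d²=193 > ρ²=47 → inactive
o4: d²=61 > ρ²=47 → inactive
F = F_att + ΣF_rep = (-5.4000,-2.8000)
p' = p + 1/10·F = (3.4600,1.7200)

Fx=-5.4000 Fy=-2.8000 x'=3.4600 y'=1.7200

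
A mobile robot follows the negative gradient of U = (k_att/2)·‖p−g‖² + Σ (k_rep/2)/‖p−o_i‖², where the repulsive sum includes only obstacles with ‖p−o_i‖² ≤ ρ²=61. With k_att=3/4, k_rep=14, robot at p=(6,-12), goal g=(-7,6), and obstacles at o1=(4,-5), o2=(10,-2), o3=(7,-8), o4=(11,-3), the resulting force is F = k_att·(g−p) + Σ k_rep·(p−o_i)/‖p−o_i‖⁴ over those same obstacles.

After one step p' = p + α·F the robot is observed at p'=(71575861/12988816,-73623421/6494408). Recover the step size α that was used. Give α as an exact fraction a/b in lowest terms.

α = 1/20

F_att = 3/4·(g−p) = 3/4·(-13,18) = (-9.7500,13.5000)
o1: d²=53 ≤ ρ²=61; F_rep = 14·(2,-7)/53² = (0.0100,-0.0349)
o2: d²=116 > ρ²=61 → inactive
o3: d²=17 ≤ ρ²=61; F_rep = 14·(-1,-4)/17² = (-0.0484,-0.1938)
o4: d²=106 > ρ²=61 → inactive
F = F_att + ΣF_rep = (-9.7885,13.2713)
Δp = p'−p = (-0.4894,0.6636); α = Δx/Fx = (-6357035/12988816) / (-31785175/3247204) = 1/20
check: Δy/Fy = (4309475/6494408) / (21547375/1623602) = 1/20 ✓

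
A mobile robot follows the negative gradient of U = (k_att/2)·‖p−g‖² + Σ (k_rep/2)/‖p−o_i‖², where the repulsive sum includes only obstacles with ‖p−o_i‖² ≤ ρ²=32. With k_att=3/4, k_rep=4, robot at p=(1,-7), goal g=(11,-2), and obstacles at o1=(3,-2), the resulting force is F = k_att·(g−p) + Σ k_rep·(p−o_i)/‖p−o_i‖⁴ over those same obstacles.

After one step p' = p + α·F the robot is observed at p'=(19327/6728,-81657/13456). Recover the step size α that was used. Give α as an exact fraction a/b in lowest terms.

α = 1/4

F_att = 3/4·(g−p) = 3/4·(10,5) = (7.5000,3.7500)
o1: d²=29 ≤ ρ²=32; F_rep = 4·(-2,-5)/29² = (-0.0095,-0.0238)
F = F_att + ΣF_rep = (7.4905,3.7262)
Δp = p'−p = (1.8726,0.9316); α = Δx/Fx = (12599/6728) / (12599/1682) = 1/4
check: Δy/Fy = (12535/13456) / (12535/3364) = 1/4 ✓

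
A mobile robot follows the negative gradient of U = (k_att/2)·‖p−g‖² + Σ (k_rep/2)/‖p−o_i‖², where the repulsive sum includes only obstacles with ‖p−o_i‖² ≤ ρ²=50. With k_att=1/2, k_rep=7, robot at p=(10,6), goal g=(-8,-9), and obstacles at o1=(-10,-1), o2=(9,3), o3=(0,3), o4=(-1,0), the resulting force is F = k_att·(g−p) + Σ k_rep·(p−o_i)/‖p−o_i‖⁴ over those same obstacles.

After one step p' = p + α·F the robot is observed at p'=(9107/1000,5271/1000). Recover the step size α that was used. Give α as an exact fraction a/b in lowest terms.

F_att = 1/2·(g−p) = 1/2·(-18,-15) = (-9.0000,-7.5000)
o1: d²=449 > ρ²=50 → inactive
o2: d²=10 ≤ ρ²=50; F_rep = 7·(1,3)/10² = (0.0700,0.2100)
o3: d²=109 > ρ²=50 → inactive
o4: d²=157 > ρ²=50 → inactive
F = F_att + ΣF_rep = (-8.9300,-7.2900)
Δp = p'−p = (-0.8930,-0.7290); α = Δx/Fx = (-893/1000) / (-893/100) = 1/10
check: Δy/Fy = (-729/1000) / (-729/100) = 1/10 ✓

α = 1/10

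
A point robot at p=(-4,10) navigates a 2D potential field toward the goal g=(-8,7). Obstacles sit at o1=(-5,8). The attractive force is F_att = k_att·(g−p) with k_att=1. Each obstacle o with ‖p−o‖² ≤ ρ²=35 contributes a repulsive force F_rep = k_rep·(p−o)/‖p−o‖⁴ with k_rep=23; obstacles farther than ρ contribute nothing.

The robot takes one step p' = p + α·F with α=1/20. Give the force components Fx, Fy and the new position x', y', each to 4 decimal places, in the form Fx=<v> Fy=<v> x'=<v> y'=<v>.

Fx=-3.0800 Fy=-1.1600 x'=-4.1540 y'=9.9420

F_att = 1·(g−p) = 1·(-4,-3) = (-4.0000,-3.0000)
o1: d²=5 ≤ ρ²=35; F_rep = 23·(1,2)/5² = (0.9200,1.8400)
F = F_att + ΣF_rep = (-3.0800,-1.1600)
p' = p + 1/20·F = (-4.1540,9.9420)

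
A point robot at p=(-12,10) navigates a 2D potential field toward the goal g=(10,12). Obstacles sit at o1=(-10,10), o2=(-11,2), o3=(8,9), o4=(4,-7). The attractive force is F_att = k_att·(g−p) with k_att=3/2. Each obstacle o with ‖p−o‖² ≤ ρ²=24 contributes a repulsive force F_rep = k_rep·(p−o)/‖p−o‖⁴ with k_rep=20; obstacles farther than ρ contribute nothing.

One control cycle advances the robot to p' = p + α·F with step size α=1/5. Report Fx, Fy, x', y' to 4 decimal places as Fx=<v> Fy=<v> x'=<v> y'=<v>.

F_att = 3/2·(g−p) = 3/2·(22,2) = (33.0000,3.0000)
o1: d²=4 ≤ ρ²=24; F_rep = 20·(-2,0)/4² = (-2.5000,0.0000)
o2: d²=65 > ρ²=24 → inactive
o3: d²=401 > ρ²=24 → inactive
o4: d²=545 > ρ²=24 → inactive
F = F_att + ΣF_rep = (30.5000,3.0000)
p' = p + 1/5·F = (-5.9000,10.6000)

Fx=30.5000 Fy=3.0000 x'=-5.9000 y'=10.6000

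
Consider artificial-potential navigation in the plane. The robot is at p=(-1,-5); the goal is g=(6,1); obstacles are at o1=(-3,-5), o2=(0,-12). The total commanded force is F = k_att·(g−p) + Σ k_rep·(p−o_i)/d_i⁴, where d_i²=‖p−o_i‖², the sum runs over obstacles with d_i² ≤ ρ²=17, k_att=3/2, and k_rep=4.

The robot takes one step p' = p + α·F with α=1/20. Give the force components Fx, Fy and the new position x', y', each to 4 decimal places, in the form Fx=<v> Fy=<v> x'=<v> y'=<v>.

F_att = 3/2·(g−p) = 3/2·(7,6) = (10.5000,9.0000)
o1: d²=4 ≤ ρ²=17; F_rep = 4·(2,0)/4² = (0.5000,0.0000)
o2: d²=50 > ρ²=17 → inactive
F = F_att + ΣF_rep = (11.0000,9.0000)
p' = p + 1/20·F = (-0.4500,-4.5500)

Fx=11.0000 Fy=9.0000 x'=-0.4500 y'=-4.5500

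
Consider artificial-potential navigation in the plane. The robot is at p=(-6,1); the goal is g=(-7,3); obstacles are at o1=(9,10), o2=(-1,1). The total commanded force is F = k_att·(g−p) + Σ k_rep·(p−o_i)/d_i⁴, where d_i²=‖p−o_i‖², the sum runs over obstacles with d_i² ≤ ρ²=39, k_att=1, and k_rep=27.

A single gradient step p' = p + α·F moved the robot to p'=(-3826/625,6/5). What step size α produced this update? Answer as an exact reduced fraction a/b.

α = 1/10

F_att = 1·(g−p) = 1·(-1,2) = (-1.0000,2.0000)
o1: d²=306 > ρ²=39 → inactive
o2: d²=25 ≤ ρ²=39; F_rep = 27·(-5,0)/25² = (-0.2160,0.0000)
F = F_att + ΣF_rep = (-1.2160,2.0000)
Δp = p'−p = (-0.1216,0.2000); α = Δx/Fx = (-76/625) / (-152/125) = 1/10
check: Δy/Fy = (1/5) / (2) = 1/10 ✓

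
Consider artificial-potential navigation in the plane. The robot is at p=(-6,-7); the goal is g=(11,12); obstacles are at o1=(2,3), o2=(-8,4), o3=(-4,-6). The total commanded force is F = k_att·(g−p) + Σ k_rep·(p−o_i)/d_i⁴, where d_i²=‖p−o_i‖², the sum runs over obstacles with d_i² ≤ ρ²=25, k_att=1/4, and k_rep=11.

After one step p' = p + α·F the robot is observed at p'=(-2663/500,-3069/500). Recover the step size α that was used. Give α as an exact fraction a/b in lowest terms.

α = 1/5

F_att = 1/4·(g−p) = 1/4·(17,19) = (4.2500,4.7500)
o1: d²=164 > ρ²=25 → inactive
o2: d²=125 > ρ²=25 → inactive
o3: d²=5 ≤ ρ²=25; F_rep = 11·(-2,-1)/5² = (-0.8800,-0.4400)
F = F_att + ΣF_rep = (3.3700,4.3100)
Δp = p'−p = (0.6740,0.8620); α = Δx/Fx = (337/500) / (337/100) = 1/5
check: Δy/Fy = (431/500) / (431/100) = 1/5 ✓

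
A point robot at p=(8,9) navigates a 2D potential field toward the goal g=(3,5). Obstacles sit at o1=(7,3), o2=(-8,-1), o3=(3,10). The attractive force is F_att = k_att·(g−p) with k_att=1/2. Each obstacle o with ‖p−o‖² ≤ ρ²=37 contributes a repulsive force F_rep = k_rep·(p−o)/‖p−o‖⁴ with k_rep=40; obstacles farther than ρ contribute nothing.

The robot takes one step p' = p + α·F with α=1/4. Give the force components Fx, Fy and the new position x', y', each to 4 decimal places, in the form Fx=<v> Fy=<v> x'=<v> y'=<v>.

F_att = 1/2·(g−p) = 1/2·(-5,-4) = (-2.5000,-2.0000)
o1: d²=37 ≤ ρ²=37; F_rep = 40·(1,6)/37² = (0.0292,0.1753)
o2: d²=356 > ρ²=37 → inactive
o3: d²=26 ≤ ρ²=37; F_rep = 40·(5,-1)/26² = (0.2959,-0.0592)
F = F_att + ΣF_rep = (-2.1749,-1.8839)
p' = p + 1/4·F = (7.4563,8.5290)

Fx=-2.1749 Fy=-1.8839 x'=7.4563 y'=8.5290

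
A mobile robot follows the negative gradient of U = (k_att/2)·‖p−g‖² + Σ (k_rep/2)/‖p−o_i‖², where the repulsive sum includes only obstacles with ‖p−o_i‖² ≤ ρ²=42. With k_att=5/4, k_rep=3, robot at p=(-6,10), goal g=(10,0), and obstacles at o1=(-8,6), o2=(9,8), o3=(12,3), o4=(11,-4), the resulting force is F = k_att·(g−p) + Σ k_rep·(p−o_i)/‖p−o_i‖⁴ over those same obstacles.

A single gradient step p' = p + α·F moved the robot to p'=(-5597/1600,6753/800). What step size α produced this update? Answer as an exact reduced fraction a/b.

F_att = 5/4·(g−p) = 5/4·(16,-10) = (20.0000,-12.5000)
o1: d²=20 ≤ ρ²=42; F_rep = 3·(2,4)/20² = (0.0150,0.0300)
o2: d²=229 > ρ²=42 → inactive
o3: d²=373 > ρ²=42 → inactive
o4: d²=485 > ρ²=42 → inactive
F = F_att + ΣF_rep = (20.0150,-12.4700)
Δp = p'−p = (2.5019,-1.5588); α = Δx/Fx = (4003/1600) / (4003/200) = 1/8
check: Δy/Fy = (-1247/800) / (-1247/100) = 1/8 ✓

α = 1/8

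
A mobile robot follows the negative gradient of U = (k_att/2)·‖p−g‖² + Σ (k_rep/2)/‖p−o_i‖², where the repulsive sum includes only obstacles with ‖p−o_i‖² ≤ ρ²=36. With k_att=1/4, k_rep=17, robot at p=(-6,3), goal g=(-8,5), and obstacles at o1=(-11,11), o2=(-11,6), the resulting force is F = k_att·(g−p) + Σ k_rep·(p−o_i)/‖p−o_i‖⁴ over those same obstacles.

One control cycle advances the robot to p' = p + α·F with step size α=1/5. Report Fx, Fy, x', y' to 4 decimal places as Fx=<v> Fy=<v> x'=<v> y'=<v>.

F_att = 1/4·(g−p) = 1/4·(-2,2) = (-0.5000,0.5000)
o1: d²=89 > ρ²=36 → inactive
o2: d²=34 ≤ ρ²=36; F_rep = 17·(5,-3)/34² = (0.0735,-0.0441)
F = F_att + ΣF_rep = (-0.4265,0.4559)
p' = p + 1/5·F = (-6.0853,3.0912)

Fx=-0.4265 Fy=0.4559 x'=-6.0853 y'=3.0912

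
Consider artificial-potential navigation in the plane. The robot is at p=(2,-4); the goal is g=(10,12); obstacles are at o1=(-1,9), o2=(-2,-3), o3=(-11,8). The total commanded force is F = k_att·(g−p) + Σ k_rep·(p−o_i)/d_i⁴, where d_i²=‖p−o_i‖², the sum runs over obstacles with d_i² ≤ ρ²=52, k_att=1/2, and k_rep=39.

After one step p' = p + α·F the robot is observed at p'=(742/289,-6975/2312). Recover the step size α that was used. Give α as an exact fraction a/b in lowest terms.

α = 1/8

F_att = 1/2·(g−p) = 1/2·(8,16) = (4.0000,8.0000)
o1: d²=178 > ρ²=52 → inactive
o2: d²=17 ≤ ρ²=52; F_rep = 39·(4,-1)/17² = (0.5398,-0.1349)
o3: d²=313 > ρ²=52 → inactive
F = F_att + ΣF_rep = (4.5398,7.8651)
Δp = p'−p = (0.5675,0.9831); α = Δx/Fx = (164/289) / (1312/289) = 1/8
check: Δy/Fy = (2273/2312) / (2273/289) = 1/8 ✓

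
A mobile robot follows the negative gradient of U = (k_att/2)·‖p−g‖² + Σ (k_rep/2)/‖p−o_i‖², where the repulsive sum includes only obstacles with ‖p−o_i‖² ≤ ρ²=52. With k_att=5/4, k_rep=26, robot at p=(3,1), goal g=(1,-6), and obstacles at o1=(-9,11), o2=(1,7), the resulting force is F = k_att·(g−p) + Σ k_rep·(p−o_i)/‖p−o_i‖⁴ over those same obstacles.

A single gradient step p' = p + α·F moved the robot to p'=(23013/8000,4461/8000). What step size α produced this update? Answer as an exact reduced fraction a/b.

F_att = 5/4·(g−p) = 5/4·(-2,-7) = (-2.5000,-8.7500)
o1: d²=244 > ρ²=52 → inactive
o2: d²=40 ≤ ρ²=52; F_rep = 26·(2,-6)/40² = (0.0325,-0.0975)
F = F_att + ΣF_rep = (-2.4675,-8.8475)
Δp = p'−p = (-0.1234,-0.4424); α = Δx/Fx = (-987/8000) / (-987/400) = 1/20
check: Δy/Fy = (-3539/8000) / (-3539/400) = 1/20 ✓

α = 1/20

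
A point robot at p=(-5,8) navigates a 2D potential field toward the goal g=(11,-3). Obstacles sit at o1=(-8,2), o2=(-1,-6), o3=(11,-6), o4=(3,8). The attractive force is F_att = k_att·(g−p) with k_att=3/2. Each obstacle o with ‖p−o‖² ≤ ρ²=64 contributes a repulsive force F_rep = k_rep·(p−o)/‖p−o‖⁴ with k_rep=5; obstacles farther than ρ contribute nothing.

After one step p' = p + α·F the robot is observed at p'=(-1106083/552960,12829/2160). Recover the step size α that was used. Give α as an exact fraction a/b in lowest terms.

α = 1/8

F_att = 3/2·(g−p) = 3/2·(16,-11) = (24.0000,-16.5000)
o1: d²=45 ≤ ρ²=64; F_rep = 5·(3,6)/45² = (0.0074,0.0148)
o2: d²=212 > ρ²=64 → inactive
o3: d²=452 > ρ²=64 → inactive
o4: d²=64 ≤ ρ²=64; F_rep = 5·(-8,0)/64² = (-0.0098,0.0000)
F = F_att + ΣF_rep = (23.9976,-16.4852)
Δp = p'−p = (2.9997,-2.0606); α = Δx/Fx = (1658717/552960) / (1658717/69120) = 1/8
check: Δy/Fy = (-4451/2160) / (-4451/270) = 1/8 ✓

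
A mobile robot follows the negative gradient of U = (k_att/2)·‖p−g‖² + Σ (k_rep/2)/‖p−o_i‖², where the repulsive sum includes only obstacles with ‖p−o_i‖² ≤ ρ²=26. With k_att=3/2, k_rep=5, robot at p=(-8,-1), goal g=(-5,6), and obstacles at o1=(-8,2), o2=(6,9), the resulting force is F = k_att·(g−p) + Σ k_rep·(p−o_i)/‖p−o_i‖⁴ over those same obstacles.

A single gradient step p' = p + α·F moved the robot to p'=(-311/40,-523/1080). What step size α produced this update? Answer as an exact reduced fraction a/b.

F_att = 3/2·(g−p) = 3/2·(3,7) = (4.5000,10.5000)
o1: d²=9 ≤ ρ²=26; F_rep = 5·(0,-3)/9² = (0.0000,-0.1852)
o2: d²=296 > ρ²=26 → inactive
F = F_att + ΣF_rep = (4.5000,10.3148)
Δp = p'−p = (0.2250,0.5157); α = Δx/Fx = (9/40) / (9/2) = 1/20
check: Δy/Fy = (557/1080) / (557/54) = 1/20 ✓

α = 1/20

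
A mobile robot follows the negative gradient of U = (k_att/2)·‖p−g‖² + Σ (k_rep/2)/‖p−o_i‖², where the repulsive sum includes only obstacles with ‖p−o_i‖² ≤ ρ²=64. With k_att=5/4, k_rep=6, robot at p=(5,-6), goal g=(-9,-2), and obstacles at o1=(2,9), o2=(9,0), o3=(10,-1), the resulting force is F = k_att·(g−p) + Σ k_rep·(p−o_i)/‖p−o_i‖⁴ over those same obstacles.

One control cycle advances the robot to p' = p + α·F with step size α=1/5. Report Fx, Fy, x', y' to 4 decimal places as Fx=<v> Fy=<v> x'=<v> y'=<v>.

F_att = 5/4·(g−p) = 5/4·(-14,4) = (-17.5000,5.0000)
o1: d²=234 > ρ²=64 → inactive
o2: d²=52 ≤ ρ²=64; F_rep = 6·(-4,-6)/52² = (-0.0089,-0.0133)
o3: d²=50 ≤ ρ²=64; F_rep = 6·(-5,-5)/50² = (-0.0120,-0.0120)
F = F_att + ΣF_rep = (-17.5209,4.9747)
p' = p + 1/5·F = (1.4958,-5.0051)

Fx=-17.5209 Fy=4.9747 x'=1.4958 y'=-5.0051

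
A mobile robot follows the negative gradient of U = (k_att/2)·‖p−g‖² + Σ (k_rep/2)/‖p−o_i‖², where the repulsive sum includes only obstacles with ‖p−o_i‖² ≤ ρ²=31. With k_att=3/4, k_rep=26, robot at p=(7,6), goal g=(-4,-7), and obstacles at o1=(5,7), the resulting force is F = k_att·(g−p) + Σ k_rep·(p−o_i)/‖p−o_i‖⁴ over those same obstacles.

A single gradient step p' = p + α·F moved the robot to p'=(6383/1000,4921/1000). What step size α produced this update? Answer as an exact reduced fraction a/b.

F_att = 3/4·(g−p) = 3/4·(-11,-13) = (-8.2500,-9.7500)
o1: d²=5 ≤ ρ²=31; F_rep = 26·(2,-1)/5² = (2.0800,-1.0400)
F = F_att + ΣF_rep = (-6.1700,-10.7900)
Δp = p'−p = (-0.6170,-1.0790); α = Δx/Fx = (-617/1000) / (-617/100) = 1/10
check: Δy/Fy = (-1079/1000) / (-1079/100) = 1/10 ✓

α = 1/10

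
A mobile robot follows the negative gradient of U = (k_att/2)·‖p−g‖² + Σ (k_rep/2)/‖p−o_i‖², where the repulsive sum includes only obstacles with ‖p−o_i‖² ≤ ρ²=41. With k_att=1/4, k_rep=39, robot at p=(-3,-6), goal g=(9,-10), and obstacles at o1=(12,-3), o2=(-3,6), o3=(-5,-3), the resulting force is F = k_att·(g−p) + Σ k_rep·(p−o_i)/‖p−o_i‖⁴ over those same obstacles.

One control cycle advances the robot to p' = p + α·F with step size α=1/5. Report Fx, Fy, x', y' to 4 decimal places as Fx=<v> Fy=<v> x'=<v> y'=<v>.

F_att = 1/4·(g−p) = 1/4·(12,-4) = (3.0000,-1.0000)
o1: d²=234 > ρ²=41 → inactive
o2: d²=144 > ρ²=41 → inactive
o3: d²=13 ≤ ρ²=41; F_rep = 39·(2,-3)/13² = (0.4615,-0.6923)
F = F_att + ΣF_rep = (3.4615,-1.6923)
p' = p + 1/5·F = (-2.3077,-6.3385)

Fx=3.4615 Fy=-1.6923 x'=-2.3077 y'=-6.3385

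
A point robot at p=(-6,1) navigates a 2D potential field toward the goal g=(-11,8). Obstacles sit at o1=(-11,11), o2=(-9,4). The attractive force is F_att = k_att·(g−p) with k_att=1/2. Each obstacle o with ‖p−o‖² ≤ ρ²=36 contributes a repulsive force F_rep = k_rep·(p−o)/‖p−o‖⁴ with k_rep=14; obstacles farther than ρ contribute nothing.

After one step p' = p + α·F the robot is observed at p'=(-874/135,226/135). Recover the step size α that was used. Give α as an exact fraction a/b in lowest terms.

α = 1/5

F_att = 1/2·(g−p) = 1/2·(-5,7) = (-2.5000,3.5000)
o1: d²=125 > ρ²=36 → inactive
o2: d²=18 ≤ ρ²=36; F_rep = 14·(3,-3)/18² = (0.1296,-0.1296)
F = F_att + ΣF_rep = (-2.3704,3.3704)
Δp = p'−p = (-0.4741,0.6741); α = Δx/Fx = (-64/135) / (-64/27) = 1/5
check: Δy/Fy = (91/135) / (91/27) = 1/5 ✓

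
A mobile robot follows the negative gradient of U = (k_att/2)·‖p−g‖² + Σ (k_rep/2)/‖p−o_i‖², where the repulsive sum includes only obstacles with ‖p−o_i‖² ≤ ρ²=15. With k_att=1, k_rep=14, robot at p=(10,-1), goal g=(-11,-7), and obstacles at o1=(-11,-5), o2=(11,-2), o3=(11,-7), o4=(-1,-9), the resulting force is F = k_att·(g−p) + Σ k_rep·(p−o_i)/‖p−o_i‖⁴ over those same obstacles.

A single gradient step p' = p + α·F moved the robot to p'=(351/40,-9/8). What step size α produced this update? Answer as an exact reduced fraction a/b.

α = 1/20

F_att = 1·(g−p) = 1·(-21,-6) = (-21.0000,-6.0000)
o1: d²=457 > ρ²=15 → inactive
o2: d²=2 ≤ ρ²=15; F_rep = 14·(-1,1)/2² = (-3.5000,3.5000)
o3: d²=37 > ρ²=15 → inactive
o4: d²=185 > ρ²=15 → inactive
F = F_att + ΣF_rep = (-24.5000,-2.5000)
Δp = p'−p = (-1.2250,-0.1250); α = Δx/Fx = (-49/40) / (-49/2) = 1/20
check: Δy/Fy = (-1/8) / (-5/2) = 1/20 ✓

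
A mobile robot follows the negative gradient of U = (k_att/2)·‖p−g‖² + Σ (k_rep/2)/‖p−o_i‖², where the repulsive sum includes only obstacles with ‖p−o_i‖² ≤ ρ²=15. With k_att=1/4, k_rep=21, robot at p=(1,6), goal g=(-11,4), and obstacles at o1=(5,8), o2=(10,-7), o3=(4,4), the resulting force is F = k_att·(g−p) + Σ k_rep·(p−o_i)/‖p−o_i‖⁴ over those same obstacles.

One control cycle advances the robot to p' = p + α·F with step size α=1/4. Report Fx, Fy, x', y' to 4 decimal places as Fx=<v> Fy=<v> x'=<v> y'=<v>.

Fx=-3.3728 Fy=-0.2515 x'=0.1568 y'=5.9371

F_att = 1/4·(g−p) = 1/4·(-12,-2) = (-3.0000,-0.5000)
o1: d²=20 > ρ²=15 → inactive
o2: d²=250 > ρ²=15 → inactive
o3: d²=13 ≤ ρ²=15; F_rep = 21·(-3,2)/13² = (-0.3728,0.2485)
F = F_att + ΣF_rep = (-3.3728,-0.2515)
p' = p + 1/4·F = (0.1568,5.9371)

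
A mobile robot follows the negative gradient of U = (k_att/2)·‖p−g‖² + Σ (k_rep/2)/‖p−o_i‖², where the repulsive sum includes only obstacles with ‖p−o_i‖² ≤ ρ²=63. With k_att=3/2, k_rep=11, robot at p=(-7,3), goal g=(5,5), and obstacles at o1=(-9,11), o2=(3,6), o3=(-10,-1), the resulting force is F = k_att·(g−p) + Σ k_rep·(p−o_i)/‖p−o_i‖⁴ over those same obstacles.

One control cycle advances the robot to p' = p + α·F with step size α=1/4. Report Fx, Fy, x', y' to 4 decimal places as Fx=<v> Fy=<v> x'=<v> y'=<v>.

Fx=18.0528 Fy=3.0704 x'=-2.4868 y'=3.7676

F_att = 3/2·(g−p) = 3/2·(12,2) = (18.0000,3.0000)
o1: d²=68 > ρ²=63 → inactive
o2: d²=109 > ρ²=63 → inactive
o3: d²=25 ≤ ρ²=63; F_rep = 11·(3,4)/25² = (0.0528,0.0704)
F = F_att + ΣF_rep = (18.0528,3.0704)
p' = p + 1/4·F = (-2.4868,3.7676)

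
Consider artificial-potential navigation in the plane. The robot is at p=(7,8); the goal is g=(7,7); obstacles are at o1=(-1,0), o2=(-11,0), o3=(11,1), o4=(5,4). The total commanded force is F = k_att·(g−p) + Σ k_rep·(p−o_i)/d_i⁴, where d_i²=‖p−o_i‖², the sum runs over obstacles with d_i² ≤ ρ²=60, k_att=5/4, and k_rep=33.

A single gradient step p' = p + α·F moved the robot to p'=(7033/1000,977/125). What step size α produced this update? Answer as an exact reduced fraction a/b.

F_att = 5/4·(g−p) = 5/4·(0,-1) = (0.0000,-1.2500)
o1: d²=128 > ρ²=60 → inactive
o2: d²=388 > ρ²=60 → inactive
o3: d²=65 > ρ²=60 → inactive
o4: d²=20 ≤ ρ²=60; F_rep = 33·(2,4)/20² = (0.1650,0.3300)
F = F_att + ΣF_rep = (0.1650,-0.9200)
Δp = p'−p = (0.0330,-0.1840); α = Δx/Fx = (33/1000) / (33/200) = 1/5
check: Δy/Fy = (-23/125) / (-23/25) = 1/5 ✓

α = 1/5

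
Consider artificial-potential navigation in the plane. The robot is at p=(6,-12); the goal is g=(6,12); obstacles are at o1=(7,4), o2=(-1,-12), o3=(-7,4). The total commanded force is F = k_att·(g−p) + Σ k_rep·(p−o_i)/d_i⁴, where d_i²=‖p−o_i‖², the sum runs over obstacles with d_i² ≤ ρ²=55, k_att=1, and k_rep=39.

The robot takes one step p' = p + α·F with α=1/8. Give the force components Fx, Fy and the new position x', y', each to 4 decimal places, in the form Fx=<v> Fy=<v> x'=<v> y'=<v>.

Fx=0.1137 Fy=24.0000 x'=6.0142 y'=-9.0000

F_att = 1·(g−p) = 1·(0,24) = (0.0000,24.0000)
o1: d²=257 > ρ²=55 → inactive
o2: d²=49 ≤ ρ²=55; F_rep = 39·(7,0)/49² = (0.1137,0.0000)
o3: d²=425 > ρ²=55 → inactive
F = F_att + ΣF_rep = (0.1137,24.0000)
p' = p + 1/8·F = (6.0142,-9.0000)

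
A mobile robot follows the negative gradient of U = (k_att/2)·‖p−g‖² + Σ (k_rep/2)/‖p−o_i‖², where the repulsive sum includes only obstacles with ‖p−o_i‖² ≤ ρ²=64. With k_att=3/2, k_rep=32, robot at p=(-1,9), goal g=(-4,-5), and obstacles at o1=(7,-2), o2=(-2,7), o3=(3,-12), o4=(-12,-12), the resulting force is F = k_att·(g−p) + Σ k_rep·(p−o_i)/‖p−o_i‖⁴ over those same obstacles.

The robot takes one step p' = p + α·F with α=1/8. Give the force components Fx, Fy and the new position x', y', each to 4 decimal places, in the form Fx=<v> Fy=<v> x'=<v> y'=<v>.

F_att = 3/2·(g−p) = 3/2·(-3,-14) = (-4.5000,-21.0000)
o1: d²=185 > ρ²=64 → inactive
o2: d²=5 ≤ ρ²=64; F_rep = 32·(1,2)/5² = (1.2800,2.5600)
o3: d²=457 > ρ²=64 → inactive
o4: d²=562 > ρ²=64 → inactive
F = F_att + ΣF_rep = (-3.2200,-18.4400)
p' = p + 1/8·F = (-1.4025,6.6950)

Fx=-3.2200 Fy=-18.4400 x'=-1.4025 y'=6.6950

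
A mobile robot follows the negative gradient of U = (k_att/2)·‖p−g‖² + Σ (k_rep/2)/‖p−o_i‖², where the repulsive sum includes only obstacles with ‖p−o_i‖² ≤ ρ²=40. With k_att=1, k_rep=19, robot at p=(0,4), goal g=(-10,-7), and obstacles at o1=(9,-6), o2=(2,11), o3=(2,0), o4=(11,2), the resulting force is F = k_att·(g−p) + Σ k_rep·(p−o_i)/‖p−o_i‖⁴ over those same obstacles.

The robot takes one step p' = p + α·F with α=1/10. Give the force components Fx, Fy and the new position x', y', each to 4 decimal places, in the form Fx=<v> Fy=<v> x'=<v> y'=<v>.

Fx=-10.0950 Fy=-10.8100 x'=-1.0095 y'=2.9190

F_att = 1·(g−p) = 1·(-10,-11) = (-10.0000,-11.0000)
o1: d²=181 > ρ²=40 → inactive
o2: d²=53 > ρ²=40 → inactive
o3: d²=20 ≤ ρ²=40; F_rep = 19·(-2,4)/20² = (-0.0950,0.1900)
o4: d²=125 > ρ²=40 → inactive
F = F_att + ΣF_rep = (-10.0950,-10.8100)
p' = p + 1/10·F = (-1.0095,2.9190)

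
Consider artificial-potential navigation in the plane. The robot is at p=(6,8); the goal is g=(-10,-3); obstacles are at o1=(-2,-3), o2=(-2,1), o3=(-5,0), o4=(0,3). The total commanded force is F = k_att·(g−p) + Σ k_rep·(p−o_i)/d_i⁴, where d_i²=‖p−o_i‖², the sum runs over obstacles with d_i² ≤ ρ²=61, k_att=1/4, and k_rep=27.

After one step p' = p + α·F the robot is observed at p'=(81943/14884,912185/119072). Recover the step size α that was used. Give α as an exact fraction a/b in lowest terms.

F_att = 1/4·(g−p) = 1/4·(-16,-11) = (-4.0000,-2.7500)
o1: d²=185 > ρ²=61 → inactive
o2: d²=113 > ρ²=61 → inactive
o3: d²=185 > ρ²=61 → inactive
o4: d²=61 ≤ ρ²=61; F_rep = 27·(6,5)/61² = (0.0435,0.0363)
F = F_att + ΣF_rep = (-3.9565,-2.7137)
Δp = p'−p = (-0.4946,-0.3392); α = Δx/Fx = (-7361/14884) / (-14722/3721) = 1/8
check: Δy/Fy = (-40391/119072) / (-40391/14884) = 1/8 ✓

α = 1/8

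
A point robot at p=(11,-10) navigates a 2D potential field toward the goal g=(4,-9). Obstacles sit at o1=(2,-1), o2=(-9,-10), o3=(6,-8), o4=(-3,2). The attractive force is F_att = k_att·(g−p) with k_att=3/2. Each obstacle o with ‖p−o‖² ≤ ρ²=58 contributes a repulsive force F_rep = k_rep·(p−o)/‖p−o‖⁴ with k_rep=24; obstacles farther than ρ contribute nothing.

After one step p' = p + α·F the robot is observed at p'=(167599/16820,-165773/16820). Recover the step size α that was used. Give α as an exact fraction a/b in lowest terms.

α = 1/10

F_att = 3/2·(g−p) = 3/2·(-7,1) = (-10.5000,1.5000)
o1: d²=162 > ρ²=58 → inactive
o2: d²=400 > ρ²=58 → inactive
o3: d²=29 ≤ ρ²=58; F_rep = 24·(5,-2)/29² = (0.1427,-0.0571)
o4: d²=340 > ρ²=58 → inactive
F = F_att + ΣF_rep = (-10.3573,1.4429)
Δp = p'−p = (-1.0357,0.1443); α = Δx/Fx = (-17421/16820) / (-17421/1682) = 1/10
check: Δy/Fy = (2427/16820) / (2427/1682) = 1/10 ✓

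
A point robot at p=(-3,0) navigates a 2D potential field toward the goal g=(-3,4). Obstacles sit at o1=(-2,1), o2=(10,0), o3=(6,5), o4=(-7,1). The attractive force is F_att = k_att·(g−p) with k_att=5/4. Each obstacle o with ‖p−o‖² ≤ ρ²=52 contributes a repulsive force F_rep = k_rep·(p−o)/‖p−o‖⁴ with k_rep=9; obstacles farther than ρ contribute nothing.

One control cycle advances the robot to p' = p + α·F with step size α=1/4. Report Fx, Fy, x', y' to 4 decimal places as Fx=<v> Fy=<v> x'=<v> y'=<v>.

F_att = 5/4·(g−p) = 5/4·(0,4) = (0.0000,5.0000)
o1: d²=2 ≤ ρ²=52; F_rep = 9·(-1,-1)/2² = (-2.2500,-2.2500)
o2: d²=169 > ρ²=52 → inactive
o3: d²=106 > ρ²=52 → inactive
o4: d²=17 ≤ ρ²=52; F_rep = 9·(4,-1)/17² = (0.1246,-0.0311)
F = F_att + ΣF_rep = (-2.1254,2.7189)
p' = p + 1/4·F = (-3.5314,0.6797)

Fx=-2.1254 Fy=2.7189 x'=-3.5314 y'=0.6797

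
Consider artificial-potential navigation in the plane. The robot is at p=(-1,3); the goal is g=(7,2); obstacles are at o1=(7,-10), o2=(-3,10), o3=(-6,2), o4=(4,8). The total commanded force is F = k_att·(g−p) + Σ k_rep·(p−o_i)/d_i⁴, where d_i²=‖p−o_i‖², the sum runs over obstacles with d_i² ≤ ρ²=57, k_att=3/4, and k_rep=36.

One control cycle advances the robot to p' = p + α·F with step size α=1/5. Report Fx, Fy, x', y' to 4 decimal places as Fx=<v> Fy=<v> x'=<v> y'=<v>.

F_att = 3/4·(g−p) = 3/4·(8,-1) = (6.0000,-0.7500)
o1: d²=233 > ρ²=57 → inactive
o2: d²=53 ≤ ρ²=57; F_rep = 36·(2,-7)/53² = (0.0256,-0.0897)
o3: d²=26 ≤ ρ²=57; F_rep = 36·(5,1)/26² = (0.2663,0.0533)
o4: d²=50 ≤ ρ²=57; F_rep = 36·(-5,-5)/50² = (-0.0720,-0.0720)
F = F_att + ΣF_rep = (6.2199,-0.8585)
p' = p + 1/5·F = (0.2440,2.8283)

Fx=6.2199 Fy=-0.8585 x'=0.2440 y'=2.8283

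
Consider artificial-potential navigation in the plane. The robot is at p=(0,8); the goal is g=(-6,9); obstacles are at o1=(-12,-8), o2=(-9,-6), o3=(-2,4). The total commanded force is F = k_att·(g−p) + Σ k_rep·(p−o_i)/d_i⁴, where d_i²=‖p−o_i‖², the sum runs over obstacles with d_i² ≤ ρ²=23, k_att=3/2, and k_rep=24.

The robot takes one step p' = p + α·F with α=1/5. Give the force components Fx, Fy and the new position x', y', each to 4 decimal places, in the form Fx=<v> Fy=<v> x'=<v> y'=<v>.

Fx=-8.8800 Fy=1.7400 x'=-1.7760 y'=8.3480

F_att = 3/2·(g−p) = 3/2·(-6,1) = (-9.0000,1.5000)
o1: d²=400 > ρ²=23 → inactive
o2: d²=277 > ρ²=23 → inactive
o3: d²=20 ≤ ρ²=23; F_rep = 24·(2,4)/20² = (0.1200,0.2400)
F = F_att + ΣF_rep = (-8.8800,1.7400)
p' = p + 1/5·F = (-1.7760,8.3480)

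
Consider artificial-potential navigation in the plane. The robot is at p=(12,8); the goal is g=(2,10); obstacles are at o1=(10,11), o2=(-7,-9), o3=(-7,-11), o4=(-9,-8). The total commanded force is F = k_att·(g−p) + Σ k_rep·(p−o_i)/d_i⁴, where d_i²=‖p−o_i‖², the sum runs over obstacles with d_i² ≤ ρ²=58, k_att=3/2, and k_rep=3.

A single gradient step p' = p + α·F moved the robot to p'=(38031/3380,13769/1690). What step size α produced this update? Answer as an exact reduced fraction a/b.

α = 1/20

F_att = 3/2·(g−p) = 3/2·(-10,2) = (-15.0000,3.0000)
o1: d²=13 ≤ ρ²=58; F_rep = 3·(2,-3)/13² = (0.0355,-0.0533)
o2: d²=650 > ρ²=58 → inactive
o3: d²=722 > ρ²=58 → inactive
o4: d²=697 > ρ²=58 → inactive
F = F_att + ΣF_rep = (-14.9645,2.9467)
Δp = p'−p = (-0.7482,0.1473); α = Δx/Fx = (-2529/3380) / (-2529/169) = 1/20
check: Δy/Fy = (249/1690) / (498/169) = 1/20 ✓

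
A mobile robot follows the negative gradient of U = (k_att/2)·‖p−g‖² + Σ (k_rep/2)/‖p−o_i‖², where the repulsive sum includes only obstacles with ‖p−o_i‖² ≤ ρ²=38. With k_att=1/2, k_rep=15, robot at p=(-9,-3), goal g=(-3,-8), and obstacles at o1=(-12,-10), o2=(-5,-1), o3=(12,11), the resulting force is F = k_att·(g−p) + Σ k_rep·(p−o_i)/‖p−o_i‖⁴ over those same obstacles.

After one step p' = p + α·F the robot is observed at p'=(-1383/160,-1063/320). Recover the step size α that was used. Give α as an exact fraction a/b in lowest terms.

α = 1/8

F_att = 1/2·(g−p) = 1/2·(6,-5) = (3.0000,-2.5000)
o1: d²=58 > ρ²=38 → inactive
o2: d²=20 ≤ ρ²=38; F_rep = 15·(-4,-2)/20² = (-0.1500,-0.0750)
o3: d²=637 > ρ²=38 → inactive
F = F_att + ΣF_rep = (2.8500,-2.5750)
Δp = p'−p = (0.3563,-0.3219); α = Δx/Fx = (57/160) / (57/20) = 1/8
check: Δy/Fy = (-103/320) / (-103/40) = 1/8 ✓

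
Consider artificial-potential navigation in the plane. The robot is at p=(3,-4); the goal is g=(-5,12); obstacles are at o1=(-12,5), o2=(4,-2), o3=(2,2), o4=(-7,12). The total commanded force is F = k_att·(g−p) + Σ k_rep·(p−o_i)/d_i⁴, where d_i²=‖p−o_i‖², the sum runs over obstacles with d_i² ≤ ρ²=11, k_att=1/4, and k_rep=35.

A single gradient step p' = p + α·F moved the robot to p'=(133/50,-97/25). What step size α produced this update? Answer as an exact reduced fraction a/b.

α = 1/10

F_att = 1/4·(g−p) = 1/4·(-8,16) = (-2.0000,4.0000)
o1: d²=306 > ρ²=11 → inactive
o2: d²=5 ≤ ρ²=11; F_rep = 35·(-1,-2)/5² = (-1.4000,-2.8000)
o3: d²=37 > ρ²=11 → inactive
o4: d²=356 > ρ²=11 → inactive
F = F_att + ΣF_rep = (-3.4000,1.2000)
Δp = p'−p = (-0.3400,0.1200); α = Δx/Fx = (-17/50) / (-17/5) = 1/10
check: Δy/Fy = (3/25) / (6/5) = 1/10 ✓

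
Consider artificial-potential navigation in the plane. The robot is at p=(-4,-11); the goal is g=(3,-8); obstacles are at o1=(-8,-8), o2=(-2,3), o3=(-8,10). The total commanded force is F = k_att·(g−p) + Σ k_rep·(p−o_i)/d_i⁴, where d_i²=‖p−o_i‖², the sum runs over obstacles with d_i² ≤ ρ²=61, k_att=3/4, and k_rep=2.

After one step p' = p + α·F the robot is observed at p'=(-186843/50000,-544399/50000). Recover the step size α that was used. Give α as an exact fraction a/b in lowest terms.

F_att = 3/4·(g−p) = 3/4·(7,3) = (5.2500,2.2500)
o1: d²=25 ≤ ρ²=61; F_rep = 2·(4,-3)/25² = (0.0128,-0.0096)
o2: d²=200 > ρ²=61 → inactive
o3: d²=457 > ρ²=61 → inactive
F = F_att + ΣF_rep = (5.2628,2.2404)
Δp = p'−p = (0.2631,0.1120); α = Δx/Fx = (13157/50000) / (13157/2500) = 1/20
check: Δy/Fy = (5601/50000) / (5601/2500) = 1/20 ✓

α = 1/20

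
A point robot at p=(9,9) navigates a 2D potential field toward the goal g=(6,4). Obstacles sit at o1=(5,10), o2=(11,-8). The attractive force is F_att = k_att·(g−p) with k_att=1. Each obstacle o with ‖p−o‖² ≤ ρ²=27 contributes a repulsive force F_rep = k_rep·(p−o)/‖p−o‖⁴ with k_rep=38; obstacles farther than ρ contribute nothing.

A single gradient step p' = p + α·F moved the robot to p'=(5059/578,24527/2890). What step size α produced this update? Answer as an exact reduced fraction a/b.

F_att = 1·(g−p) = 1·(-3,-5) = (-3.0000,-5.0000)
o1: d²=17 ≤ ρ²=27; F_rep = 38·(4,-1)/17² = (0.5260,-0.1315)
o2: d²=293 > ρ²=27 → inactive
F = F_att + ΣF_rep = (-2.4740,-5.1315)
Δp = p'−p = (-0.2474,-0.5131); α = Δx/Fx = (-143/578) / (-715/289) = 1/10
check: Δy/Fy = (-1483/2890) / (-1483/289) = 1/10 ✓

α = 1/10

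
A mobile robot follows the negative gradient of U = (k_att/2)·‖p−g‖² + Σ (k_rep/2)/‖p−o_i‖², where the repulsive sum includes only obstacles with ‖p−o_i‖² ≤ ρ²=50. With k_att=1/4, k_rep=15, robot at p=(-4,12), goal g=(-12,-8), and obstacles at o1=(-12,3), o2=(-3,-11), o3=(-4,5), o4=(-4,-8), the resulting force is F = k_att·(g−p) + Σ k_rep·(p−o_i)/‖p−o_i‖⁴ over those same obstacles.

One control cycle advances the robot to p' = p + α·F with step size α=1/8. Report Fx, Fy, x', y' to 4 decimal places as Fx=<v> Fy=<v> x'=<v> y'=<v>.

Fx=-2.0000 Fy=-4.9563 x'=-4.2500 y'=11.3805

F_att = 1/4·(g−p) = 1/4·(-8,-20) = (-2.0000,-5.0000)
o1: d²=145 > ρ²=50 → inactive
o2: d²=530 > ρ²=50 → inactive
o3: d²=49 ≤ ρ²=50; F_rep = 15·(0,7)/49² = (0.0000,0.0437)
o4: d²=400 > ρ²=50 → inactive
F = F_att + ΣF_rep = (-2.0000,-4.9563)
p' = p + 1/8·F = (-4.2500,11.3805)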